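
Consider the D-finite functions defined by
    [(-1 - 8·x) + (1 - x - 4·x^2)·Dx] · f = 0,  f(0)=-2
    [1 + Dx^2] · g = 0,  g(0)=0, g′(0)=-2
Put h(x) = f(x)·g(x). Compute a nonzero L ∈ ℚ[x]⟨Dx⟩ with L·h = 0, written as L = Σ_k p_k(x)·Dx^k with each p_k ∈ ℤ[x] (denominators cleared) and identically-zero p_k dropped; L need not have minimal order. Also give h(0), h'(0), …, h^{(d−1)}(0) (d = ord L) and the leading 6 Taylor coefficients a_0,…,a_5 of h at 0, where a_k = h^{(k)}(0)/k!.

L = (7 + x + 4·x^2) + (2 + 16·x)·Dx + (-1 + x + 4·x^2)·Dx^2  (order 2).
h: a_k = 0, 4, 4, 58/3, 106/3, 1127/10, …
ICs: h(0) = 0, h′(0) = 4.

f: a_k = -2, -2, -10, -18, -58, -130, …
g: a_k = 0, -2, 0, 1/3, 0, -1/60, …
f·g: L₀ = L_f ⊗_s L_g, ord ≤ 1·2.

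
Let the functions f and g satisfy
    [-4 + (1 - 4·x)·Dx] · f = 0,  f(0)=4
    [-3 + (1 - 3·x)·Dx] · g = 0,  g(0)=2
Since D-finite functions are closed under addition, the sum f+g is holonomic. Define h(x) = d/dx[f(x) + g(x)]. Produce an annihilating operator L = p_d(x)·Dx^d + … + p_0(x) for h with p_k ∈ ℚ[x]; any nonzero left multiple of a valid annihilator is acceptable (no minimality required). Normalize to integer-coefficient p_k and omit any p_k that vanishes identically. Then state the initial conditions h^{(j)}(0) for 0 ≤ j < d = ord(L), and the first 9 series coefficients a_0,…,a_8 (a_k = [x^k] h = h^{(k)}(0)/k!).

L = 72 + (-21 + 72·x)·Dx + (1 - 7·x + 12·x^2)·Dx^2  (order 2).
h: a_k = 22, 164, 930, 4744, 22910, 107052, 489370, 2202128, 9791478, …
ICs: h(0) = 22, h′(0) = 164.

f: a_k = 4, 16, 64, 256, 1024, 4096, 16384, 65536, 262144, …
g: a_k = 2, 6, 18, 54, 162, 486, 1458, 4374, 13122, …
L₀ := lclm(L_f,L_g); ord L₀ ≤ 1+1.
h=h₀': d/dx-closure on L₀ ⇒ L.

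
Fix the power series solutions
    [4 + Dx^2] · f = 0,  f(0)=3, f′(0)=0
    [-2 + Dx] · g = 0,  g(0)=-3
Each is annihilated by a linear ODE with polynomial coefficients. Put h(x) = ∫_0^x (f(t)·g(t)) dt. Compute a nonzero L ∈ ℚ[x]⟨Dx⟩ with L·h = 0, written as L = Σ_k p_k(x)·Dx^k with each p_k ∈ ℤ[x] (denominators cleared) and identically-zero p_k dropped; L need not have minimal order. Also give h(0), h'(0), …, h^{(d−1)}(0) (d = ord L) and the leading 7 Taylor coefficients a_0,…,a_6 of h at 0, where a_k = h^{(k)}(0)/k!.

f: a_k = 3, 0, -6, 0, 2, 0, -4/15, …
g: a_k = -3, -6, -6, -4, -2, -4/5, -4/15, …
Product ⇒ symmetric product L₀, ord ≤ 2.
h=∫₀ˣh₀: take L = L₀·Dx.
L = 8·Dx - 4·Dx^2 + Dx^3  (order 3).
h: a_k = 0, -9, -9, 0, 6, 24/5, 8/5, …
ICs: h(0) = 0, h′(0) = -9, h′′(0) = -18.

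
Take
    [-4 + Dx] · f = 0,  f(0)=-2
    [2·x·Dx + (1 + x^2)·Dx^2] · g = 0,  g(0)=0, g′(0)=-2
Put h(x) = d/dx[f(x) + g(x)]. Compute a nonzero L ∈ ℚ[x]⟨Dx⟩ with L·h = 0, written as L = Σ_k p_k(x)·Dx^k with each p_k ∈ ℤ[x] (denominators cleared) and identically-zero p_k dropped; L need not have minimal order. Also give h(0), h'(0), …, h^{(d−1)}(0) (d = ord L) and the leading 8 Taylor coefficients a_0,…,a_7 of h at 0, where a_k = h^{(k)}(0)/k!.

L = (4 - 16·x - 12·x^2 - 16·x^3) + (-9 - 13·x^2 - 8·x^4)·Dx + (2 + x + 4·x^2 + x^3 + 2·x^4)·Dx^2  (order 2).
h: a_k = -10, -32, -62, -256/3, -262/3, -1024/15, -1958/45, -8192/315, …
ICs: h(0) = -10, h′(0) = -32.

f: a_k = -2, -8, -16, -64/3, -64/3, -256/15, -512/45, -2048/315, …
g: a_k = 0, -2, 0, 2/3, 0, -2/5, 0, 2/7, …
h₀=f+g: left-lcm gives L₀, ord ≤ 3.
Differentiate: ansatz ord ≤ ord L₀ ⇒ L.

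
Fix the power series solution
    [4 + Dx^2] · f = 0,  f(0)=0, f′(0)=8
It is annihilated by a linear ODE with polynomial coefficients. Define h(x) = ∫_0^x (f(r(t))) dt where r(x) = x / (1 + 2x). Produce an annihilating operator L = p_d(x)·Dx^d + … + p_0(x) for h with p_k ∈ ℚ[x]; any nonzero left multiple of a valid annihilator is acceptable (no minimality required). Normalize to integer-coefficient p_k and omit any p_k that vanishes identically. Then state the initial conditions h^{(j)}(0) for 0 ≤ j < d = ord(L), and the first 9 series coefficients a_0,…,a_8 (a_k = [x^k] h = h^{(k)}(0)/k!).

f: a_k = 0, 8, 0, -16/3, 0, 16/15, 0, -32/315, 0, …
f∘r: x↦r, Dx↦Dx/r' in L_f ⇒ L₀.
Integrate: L := L₀·Dx.
L = 4·Dx + (4 + 24·x + 48·x^2 + 32·x^3)·Dx^2 + (1 + 8·x + 24·x^2 + 32·x^3 + 16·x^4)·Dx^3  (order 3).
h: a_k = 0, 0, 4, -16/3, 20/3, -32/5, 8/45, 160/7, -27724/315, …
ICs: h(0) = 0, h′(0) = 0, h′′(0) = 8.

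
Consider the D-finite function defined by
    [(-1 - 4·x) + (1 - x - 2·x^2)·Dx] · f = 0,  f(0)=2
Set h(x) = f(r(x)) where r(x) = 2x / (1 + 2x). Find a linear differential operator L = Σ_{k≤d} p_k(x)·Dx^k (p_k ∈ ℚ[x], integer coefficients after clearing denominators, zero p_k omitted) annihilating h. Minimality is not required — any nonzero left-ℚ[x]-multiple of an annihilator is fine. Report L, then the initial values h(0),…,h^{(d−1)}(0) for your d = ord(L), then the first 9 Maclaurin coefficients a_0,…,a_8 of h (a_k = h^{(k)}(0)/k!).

L = (2 + 20·x) + (-1 - 4·x + 4·x^2 + 16·x^3)·Dx  (order 1).
h: a_k = 2, 4, 16, 0, 128, -256, 1536, -5120, 22528, …
ICs: h(0) = 2.

f: a_k = 2, 2, 6, 10, 22, 42, 86, 170, 342, …
f∘r: x↦r, Dx↦Dx/r' in L_f ⇒ L₀.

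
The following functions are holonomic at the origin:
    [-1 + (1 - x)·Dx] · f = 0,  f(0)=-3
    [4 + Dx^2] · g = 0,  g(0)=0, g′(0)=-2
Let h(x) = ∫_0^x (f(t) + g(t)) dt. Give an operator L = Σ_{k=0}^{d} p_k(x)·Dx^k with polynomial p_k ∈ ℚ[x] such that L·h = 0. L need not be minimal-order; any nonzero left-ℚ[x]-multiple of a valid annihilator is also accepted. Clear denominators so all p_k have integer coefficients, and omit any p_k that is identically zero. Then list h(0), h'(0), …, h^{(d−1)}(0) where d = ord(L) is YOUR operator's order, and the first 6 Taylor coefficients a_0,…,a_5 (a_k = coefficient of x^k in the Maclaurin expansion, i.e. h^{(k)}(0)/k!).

L = (20 - 16·x + 8·x^2)·Dx + (-12 + 28·x - 24·x^2 + 8·x^3)·Dx^2 + (5 - 4·x + 2·x^2)·Dx^3 + (-3 + 7·x - 6·x^2 + 2·x^3)·Dx^4  (order 4).
h: a_k = 0, -3, -5/2, -1, -5/12, -3/5, …
ICs: h(0) = 0, h′(0) = -3, h′′(0) = -5, h′′′(0) = -6.

f: a_k = -3, -3, -3, -3, -3, -3, …
g: a_k = 0, -2, 0, 4/3, 0, -4/15, …
h₀=f+g: left-lcm gives L₀, ord ≤ 3.
h=∫h₀ ⇒ L = L₀·Dx.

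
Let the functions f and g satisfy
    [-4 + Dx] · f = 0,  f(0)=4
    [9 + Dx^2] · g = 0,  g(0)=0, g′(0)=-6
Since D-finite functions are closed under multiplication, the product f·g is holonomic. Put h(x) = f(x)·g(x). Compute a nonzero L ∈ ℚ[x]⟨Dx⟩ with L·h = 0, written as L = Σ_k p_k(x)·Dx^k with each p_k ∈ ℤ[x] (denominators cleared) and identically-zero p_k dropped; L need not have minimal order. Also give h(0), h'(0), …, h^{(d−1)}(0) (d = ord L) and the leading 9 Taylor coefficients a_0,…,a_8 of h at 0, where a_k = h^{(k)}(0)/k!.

f: a_k = 4, 16, 32, 128/3, 128/3, 512/15, 1024/45, 4096/315, 2048/315, …
g: a_k = 0, -6, 0, 9, 0, -81/20, 0, 243/280, 0, …
L₀ := L_f ⊗_s L_g (sym. prod.), ord ≤ 2.
L = 25 - 8·Dx + Dx^2  (order 2).
h: a_k = 0, -24, -96, -156, -112, 79/5, 572/5, 25481/210, 1054/15, …
ICs: h(0) = 0, h′(0) = -24.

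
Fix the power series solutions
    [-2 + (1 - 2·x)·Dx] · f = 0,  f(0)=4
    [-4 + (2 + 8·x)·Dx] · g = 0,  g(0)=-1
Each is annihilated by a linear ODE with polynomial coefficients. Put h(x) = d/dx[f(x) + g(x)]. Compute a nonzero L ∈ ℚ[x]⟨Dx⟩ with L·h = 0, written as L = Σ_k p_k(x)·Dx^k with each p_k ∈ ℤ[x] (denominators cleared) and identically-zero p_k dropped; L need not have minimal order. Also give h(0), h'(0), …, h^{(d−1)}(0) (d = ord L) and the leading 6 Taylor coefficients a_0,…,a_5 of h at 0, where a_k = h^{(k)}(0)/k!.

f: a_k = 4, 8, 16, 32, 64, 128, …
g: a_k = -1, -2, 2, -4, 10, -28, …
Sum ⇒ L₀ = lclm(L_f,L_g) in ℚ(x)⟨Dx⟩.
h=h₀': d/dx-closure on L₀ ⇒ L.
L = (-16 - 16·x) + (-2 - 40·x - 56·x^2)·Dx + (1 + 4·x - 4·x^2 - 16·x^3)·Dx^2  (order 2).
h: a_k = 6, 36, 84, 296, 500, 2040, …
ICs: h(0) = 6, h′(0) = 36.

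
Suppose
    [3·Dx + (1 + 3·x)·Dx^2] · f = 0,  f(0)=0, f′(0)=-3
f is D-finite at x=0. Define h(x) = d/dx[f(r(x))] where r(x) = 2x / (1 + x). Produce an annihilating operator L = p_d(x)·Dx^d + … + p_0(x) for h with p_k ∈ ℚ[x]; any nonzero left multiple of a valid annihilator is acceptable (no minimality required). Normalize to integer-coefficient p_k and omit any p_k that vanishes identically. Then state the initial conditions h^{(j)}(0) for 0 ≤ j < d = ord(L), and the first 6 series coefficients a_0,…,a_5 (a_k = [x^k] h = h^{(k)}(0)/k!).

L = (8 + 14·x) + (1 + 8·x + 7·x^2)·Dx  (order 1).
h: a_k = -6, 48, -342, 2400, -16806, 117648, …
ICs: h(0) = -6.

f: a_k = 0, -3, 9/2, -9, 81/4, -243/5, …
L₀ from L_f via x↦r, Dx↦r'^{-1}Dx.
h₀' ⇒ L via d/dx closure of L₀.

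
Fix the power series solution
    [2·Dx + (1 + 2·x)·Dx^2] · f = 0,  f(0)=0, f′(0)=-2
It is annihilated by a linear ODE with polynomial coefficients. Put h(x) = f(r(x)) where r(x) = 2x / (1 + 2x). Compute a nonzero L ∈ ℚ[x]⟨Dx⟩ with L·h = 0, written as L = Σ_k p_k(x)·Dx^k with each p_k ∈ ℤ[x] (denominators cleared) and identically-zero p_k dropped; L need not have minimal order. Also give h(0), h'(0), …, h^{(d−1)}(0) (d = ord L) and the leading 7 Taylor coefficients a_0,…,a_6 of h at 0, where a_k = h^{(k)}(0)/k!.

f: a_k = 0, -2, 2, -8/3, 4, -32/5, 32/3, …
f∘r: x↦r, Dx↦Dx/r' in L_f ⇒ L₀.
L = (8 + 24·x)·Dx + (1 + 8·x + 12·x^2)·Dx^2  (order 2).
h: a_k = 0, -4, 16, -208/3, 320, -7744/5, 23296/3, …
ICs: h(0) = 0, h′(0) = -4.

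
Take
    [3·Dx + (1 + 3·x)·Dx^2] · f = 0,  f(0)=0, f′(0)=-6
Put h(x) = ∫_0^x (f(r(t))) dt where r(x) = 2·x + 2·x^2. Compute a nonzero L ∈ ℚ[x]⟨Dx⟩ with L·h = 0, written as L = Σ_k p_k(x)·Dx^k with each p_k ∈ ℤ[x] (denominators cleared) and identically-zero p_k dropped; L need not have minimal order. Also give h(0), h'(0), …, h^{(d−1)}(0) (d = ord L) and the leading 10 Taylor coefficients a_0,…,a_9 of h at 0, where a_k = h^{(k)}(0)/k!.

L = (4 + 12·x + 12·x^2)·Dx^2 + (1 + 8·x + 18·x^2 + 12·x^3)·Dx^3  (order 3).
h: a_k = 0, 0, -6, 8, -18, 252/5, -792/5, 3744/7, -13284/7, 6984, …
ICs: h(0) = 0, h′(0) = 0, h′′(0) = -12.

f: a_k = 0, -6, 9, -18, 81/2, -486/5, 243, -4374/7, 6561/4, -4374, …
Substitute x→r, Dx→(1/r')Dx; clear ⇒ L₀.
∫: right-multiply L₀ by Dx.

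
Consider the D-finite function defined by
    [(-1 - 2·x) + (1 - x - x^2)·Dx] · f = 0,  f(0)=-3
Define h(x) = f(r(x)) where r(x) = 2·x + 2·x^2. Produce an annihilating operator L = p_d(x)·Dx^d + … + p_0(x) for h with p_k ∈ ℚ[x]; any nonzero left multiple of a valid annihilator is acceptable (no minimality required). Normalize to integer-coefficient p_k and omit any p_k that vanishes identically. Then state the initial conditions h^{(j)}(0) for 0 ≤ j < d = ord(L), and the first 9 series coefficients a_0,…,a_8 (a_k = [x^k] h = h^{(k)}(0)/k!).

L = (2 + 12·x + 24·x^2 + 16·x^3) + (-1 + 2·x + 6·x^2 + 8·x^3 + 4·x^4)·Dx  (order 1).
h: a_k = -3, -6, -30, -120, -480, -1944, -7848, -31680, -127920, …
ICs: h(0) = -3.

f: a_k = -3, -3, -6, -9, -15, -24, -39, -63, -102, …
Substitute x→r, Dx→(1/r')Dx; clear ⇒ L₀.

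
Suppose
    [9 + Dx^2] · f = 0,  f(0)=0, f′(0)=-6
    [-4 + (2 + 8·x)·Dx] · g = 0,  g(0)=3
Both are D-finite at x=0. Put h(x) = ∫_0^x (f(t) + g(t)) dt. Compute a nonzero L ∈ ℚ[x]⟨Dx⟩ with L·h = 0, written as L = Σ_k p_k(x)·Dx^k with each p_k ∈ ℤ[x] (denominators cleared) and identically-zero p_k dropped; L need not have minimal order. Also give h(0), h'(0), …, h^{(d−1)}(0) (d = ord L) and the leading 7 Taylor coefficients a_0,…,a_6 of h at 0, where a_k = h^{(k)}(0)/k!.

f: a_k = 0, -6, 0, 9, 0, -81/20, 0, …
g: a_k = 3, 6, -6, 12, -30, 84, -252, …
h₀=f+g: left-lcm gives L₀, ord ≤ 3.
∫: right-multiply L₀ by Dx.
L = (-378 - 1296·x - 2592·x^2)·Dx + (45 + 828·x + 3888·x^2 + 5184·x^3)·Dx^2 + (-42 - 144·x - 288·x^2)·Dx^3 + (5 + 92·x + 432·x^2 + 576·x^3)·Dx^4  (order 4).
h: a_k = 0, 3, 0, -2, 21/4, -6, 533/40, …
ICs: h(0) = 0, h′(0) = 3, h′′(0) = 0, h′′′(0) = -12.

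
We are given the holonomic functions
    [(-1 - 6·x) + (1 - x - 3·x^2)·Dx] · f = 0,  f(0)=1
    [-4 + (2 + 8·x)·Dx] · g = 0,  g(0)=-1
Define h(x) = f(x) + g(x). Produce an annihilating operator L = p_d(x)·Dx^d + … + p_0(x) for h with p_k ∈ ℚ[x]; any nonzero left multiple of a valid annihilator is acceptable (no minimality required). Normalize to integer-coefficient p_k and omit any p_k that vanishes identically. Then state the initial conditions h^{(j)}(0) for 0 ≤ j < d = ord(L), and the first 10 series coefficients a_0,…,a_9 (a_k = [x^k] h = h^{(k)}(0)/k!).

f: a_k = 1, 1, 4, 7, 19, 40, 97, 217, 508, 1159, …
g: a_k = -1, -2, 2, -4, 10, -28, 84, -264, 858, -2860, …
Sum ⇒ L₀ = lclm(L_f,L_g) in ℚ(x)⟨Dx⟩.
L = (-20 - 120·x - 216·x^2 - 360·x^3) + (12 + 74·x + 306·x^2 + 744·x^3 + 900·x^4)·Dx + (1 - 9·x - 73·x^2 - 18·x^3 + 354·x^4 + 360·x^5)·Dx^2  (order 2).
h: a_k = 0, -1, 6, 3, 29, 12, 181, -47, 1366, -1701, …
ICs: h(0) = 0, h′(0) = -1.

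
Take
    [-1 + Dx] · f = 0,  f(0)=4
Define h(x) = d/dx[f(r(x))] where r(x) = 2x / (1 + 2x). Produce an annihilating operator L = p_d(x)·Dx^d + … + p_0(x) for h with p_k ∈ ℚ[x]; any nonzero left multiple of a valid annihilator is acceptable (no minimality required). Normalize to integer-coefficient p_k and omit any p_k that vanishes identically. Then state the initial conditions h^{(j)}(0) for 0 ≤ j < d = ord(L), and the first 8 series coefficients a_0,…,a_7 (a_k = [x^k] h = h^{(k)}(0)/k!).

f: a_k = 4, 4, 2, 2/3, 1/6, 1/30, 1/180, 1/1260, …
Change of var in L_f (x↦r) gives L₀.
Derive L from L₀ (diff closure).
L = (-2 - 8·x) + (-1 - 4·x - 4·x^2)·Dx  (order 1).
h: a_k = 8, -16, 16, 32/3, -304/3, 4832/15, -34912/45, 501824/315, …
ICs: h(0) = 8.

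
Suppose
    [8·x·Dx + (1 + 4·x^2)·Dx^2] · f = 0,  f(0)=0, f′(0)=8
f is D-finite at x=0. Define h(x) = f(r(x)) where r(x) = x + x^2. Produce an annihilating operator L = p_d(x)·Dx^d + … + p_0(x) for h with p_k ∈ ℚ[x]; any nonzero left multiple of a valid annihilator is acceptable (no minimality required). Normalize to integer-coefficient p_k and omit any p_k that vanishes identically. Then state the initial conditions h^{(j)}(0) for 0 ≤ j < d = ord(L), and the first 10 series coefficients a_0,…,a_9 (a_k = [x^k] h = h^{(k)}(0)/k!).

L = (-2 + 8·x + 32·x^2 + 48·x^3 + 24·x^4)·Dx + (1 + 2·x + 4·x^2 + 16·x^3 + 20·x^4 + 8·x^5)·Dx^2  (order 2).
h: a_k = 0, 8, 8, -32/3, -32, -32/5, 352/3, 1280/7, -256, -10624/9, …
ICs: h(0) = 0, h′(0) = 8.

f: a_k = 0, 8, 0, -32/3, 0, 128/5, 0, -512/7, 0, 2048/9, …
h₀=f(r): pull back L_f along r ⇒ L₀.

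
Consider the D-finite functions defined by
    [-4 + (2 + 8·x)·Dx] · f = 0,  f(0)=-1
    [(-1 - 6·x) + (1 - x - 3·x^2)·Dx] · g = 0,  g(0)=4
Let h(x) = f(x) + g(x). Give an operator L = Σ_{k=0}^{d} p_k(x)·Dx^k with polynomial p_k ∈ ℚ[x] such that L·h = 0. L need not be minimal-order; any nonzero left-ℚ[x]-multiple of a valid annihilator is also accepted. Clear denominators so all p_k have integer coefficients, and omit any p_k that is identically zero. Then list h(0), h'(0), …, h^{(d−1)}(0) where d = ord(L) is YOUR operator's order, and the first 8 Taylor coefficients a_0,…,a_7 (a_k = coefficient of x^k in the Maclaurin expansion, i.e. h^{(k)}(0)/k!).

L = (20 + 120·x + 216·x^2 + 360·x^3) + (-12 - 74·x - 306·x^2 - 744·x^3 - 900·x^4)·Dx + (-1 + 9·x + 73·x^2 + 18·x^3 - 354·x^4 - 360·x^5)·Dx^2  (order 2).
h: a_k = 3, 2, 18, 24, 86, 132, 472, 604, …
ICs: h(0) = 3, h′(0) = 2.

f: a_k = -1, -2, 2, -4, 10, -28, 84, -264, …
g: a_k = 4, 4, 16, 28, 76, 160, 388, 868, …
f+g: L₀ = lclm(L_f,L_g), ord ≤ 1+1.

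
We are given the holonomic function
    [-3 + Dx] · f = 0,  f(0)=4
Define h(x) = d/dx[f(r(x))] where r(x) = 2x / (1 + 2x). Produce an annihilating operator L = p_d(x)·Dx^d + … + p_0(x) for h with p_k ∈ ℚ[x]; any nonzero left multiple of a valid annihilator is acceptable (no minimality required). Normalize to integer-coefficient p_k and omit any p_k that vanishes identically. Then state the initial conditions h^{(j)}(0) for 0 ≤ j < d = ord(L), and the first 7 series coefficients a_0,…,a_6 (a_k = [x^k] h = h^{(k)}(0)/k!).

f: a_k = 4, 12, 18, 18, 27/2, 81/10, 81/20, …
h₀=f(r): pull back L_f along r ⇒ L₀.
h₀' ⇒ L via d/dx closure of L₀.
L = (2 - 8·x) + (-1 - 4·x - 4·x^2)·Dx  (order 1).
h: a_k = 24, 48, -144, 96, 336, -6624/5, 13152/5, …
ICs: h(0) = 24.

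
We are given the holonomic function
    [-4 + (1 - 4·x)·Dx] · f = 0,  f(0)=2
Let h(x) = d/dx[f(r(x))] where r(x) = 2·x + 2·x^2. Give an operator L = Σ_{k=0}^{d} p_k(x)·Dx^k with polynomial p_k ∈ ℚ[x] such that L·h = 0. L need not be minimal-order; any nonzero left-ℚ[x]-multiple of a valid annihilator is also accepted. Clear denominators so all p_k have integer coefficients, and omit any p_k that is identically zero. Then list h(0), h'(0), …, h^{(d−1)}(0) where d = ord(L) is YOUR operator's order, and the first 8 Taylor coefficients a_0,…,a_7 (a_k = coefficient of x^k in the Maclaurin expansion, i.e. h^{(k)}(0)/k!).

L = (18 + 48·x + 48·x^2) + (-1 + 6·x + 24·x^2 + 16·x^3)·Dx  (order 1).
h: a_k = 16, 288, 3840, 45568, 506880, 5412864, 56197120, 571539456, …
ICs: h(0) = 16.

f: a_k = 2, 8, 32, 128, 512, 2048, 8192, 32768, …
Change of var in L_f (x↦r) gives L₀.
Differentiate: ansatz ord ≤ ord L₀ ⇒ L.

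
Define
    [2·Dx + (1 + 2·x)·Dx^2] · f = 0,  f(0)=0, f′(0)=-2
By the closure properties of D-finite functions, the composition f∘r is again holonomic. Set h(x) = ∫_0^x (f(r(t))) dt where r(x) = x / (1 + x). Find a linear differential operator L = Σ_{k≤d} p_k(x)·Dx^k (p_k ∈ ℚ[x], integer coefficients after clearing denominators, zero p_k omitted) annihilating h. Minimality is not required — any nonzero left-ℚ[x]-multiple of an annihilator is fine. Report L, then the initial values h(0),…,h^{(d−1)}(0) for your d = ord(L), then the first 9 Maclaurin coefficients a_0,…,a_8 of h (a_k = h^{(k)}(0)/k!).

f: a_k = 0, -2, 2, -8/3, 4, -32/5, 32/3, -128/7, 32, …
h₀=f(r): pull back L_f along r ⇒ L₀.
Integrate: L := L₀·Dx.
L = (4 + 6·x)·Dx^2 + (1 + 4·x + 3·x^2)·Dx^3  (order 3).
h: a_k = 0, 0, -1, 4/3, -13/6, 4, -121/15, 52/3, -1093/28, …
ICs: h(0) = 0, h′(0) = 0, h′′(0) = -2.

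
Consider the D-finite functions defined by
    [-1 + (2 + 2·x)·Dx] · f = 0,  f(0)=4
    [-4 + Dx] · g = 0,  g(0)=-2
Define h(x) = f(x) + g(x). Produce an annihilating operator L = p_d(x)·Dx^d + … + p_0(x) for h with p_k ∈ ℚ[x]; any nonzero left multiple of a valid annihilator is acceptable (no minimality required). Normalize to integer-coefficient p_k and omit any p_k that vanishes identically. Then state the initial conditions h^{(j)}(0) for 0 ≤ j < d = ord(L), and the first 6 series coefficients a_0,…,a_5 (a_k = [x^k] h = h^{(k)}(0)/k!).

L = (36 + 32·x) + (-65 - 128·x - 64·x^2)·Dx + (14 + 30·x + 16·x^2)·Dx^2  (order 2).
h: a_k = 2, -6, -33/2, -253/12, -2063/96, -16279/960, …
ICs: h(0) = 2, h′(0) = -6.

f: a_k = 4, 2, -1/2, 1/4, -5/32, 7/64, …
g: a_k = -2, -8, -16, -64/3, -64/3, -256/15, …
f+g: L₀ = lclm(L_f,L_g), ord ≤ 1+1.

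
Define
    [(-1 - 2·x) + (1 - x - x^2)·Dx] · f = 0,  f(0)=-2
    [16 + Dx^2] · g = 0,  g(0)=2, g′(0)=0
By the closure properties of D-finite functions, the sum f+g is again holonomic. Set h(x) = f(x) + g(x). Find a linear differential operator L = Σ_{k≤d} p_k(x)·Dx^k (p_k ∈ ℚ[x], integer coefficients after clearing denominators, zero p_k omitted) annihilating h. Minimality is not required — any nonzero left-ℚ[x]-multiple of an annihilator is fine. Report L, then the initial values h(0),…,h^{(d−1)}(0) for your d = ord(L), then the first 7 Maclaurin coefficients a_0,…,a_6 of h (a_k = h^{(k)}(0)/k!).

f: a_k = -2, -2, -4, -6, -10, -16, -26, …
g: a_k = 2, 0, -16, 0, 64/3, 0, -512/45, …
Weyl lclm of L_f,L_g ⇒ L₀ (ord ≤ 3).
L = (272 + 384·x - 352·x^2 + 192·x^3 + 640·x^4 + 256·x^5) + (-160 + 368·x + 32·x^2 - 544·x^3 + 48·x^4 + 384·x^5 + 128·x^6)·Dx + (17 + 24·x - 22·x^2 + 12·x^3 + 40·x^4 + 16·x^5)·Dx^2 + (-10 + 23·x + 2·x^2 - 34·x^3 + 3·x^4 + 24·x^5 + 8·x^6)·Dx^3  (order 3).
h: a_k = 0, -2, -20, -6, 34/3, -16, -1682/45, …
ICs: h(0) = 0, h′(0) = -2, h′′(0) = -40.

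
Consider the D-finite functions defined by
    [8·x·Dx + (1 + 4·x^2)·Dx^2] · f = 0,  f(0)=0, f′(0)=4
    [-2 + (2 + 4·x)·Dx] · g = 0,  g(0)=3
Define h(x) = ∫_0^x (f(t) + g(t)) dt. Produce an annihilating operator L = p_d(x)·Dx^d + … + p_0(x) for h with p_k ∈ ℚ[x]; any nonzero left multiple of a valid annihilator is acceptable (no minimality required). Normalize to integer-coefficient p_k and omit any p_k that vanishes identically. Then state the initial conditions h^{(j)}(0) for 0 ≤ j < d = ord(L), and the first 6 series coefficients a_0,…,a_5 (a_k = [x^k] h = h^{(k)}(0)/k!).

L = (-8 - 40·x + 96·x^2 + 96·x^3)·Dx^2 + (-11 - 32·x + 40·x^2 + 384·x^3 + 336·x^4)·Dx^3 + (-1 + 6·x + 24·x^2 + 48·x^3 + 112·x^4 + 96·x^5)·Dx^4  (order 4).
h: a_k = 0, 3, 7/2, -1/2, -23/24, -3/8, …
ICs: h(0) = 0, h′(0) = 3, h′′(0) = 7, h′′′(0) = -3.

f: a_k = 0, 4, 0, -16/3, 0, 64/5, …
g: a_k = 3, 3, -3/2, 3/2, -15/8, 21/8, …
Weyl lclm of L_f,L_g ⇒ L₀ (ord ≤ 3).
∫: right-multiply L₀ by Dx.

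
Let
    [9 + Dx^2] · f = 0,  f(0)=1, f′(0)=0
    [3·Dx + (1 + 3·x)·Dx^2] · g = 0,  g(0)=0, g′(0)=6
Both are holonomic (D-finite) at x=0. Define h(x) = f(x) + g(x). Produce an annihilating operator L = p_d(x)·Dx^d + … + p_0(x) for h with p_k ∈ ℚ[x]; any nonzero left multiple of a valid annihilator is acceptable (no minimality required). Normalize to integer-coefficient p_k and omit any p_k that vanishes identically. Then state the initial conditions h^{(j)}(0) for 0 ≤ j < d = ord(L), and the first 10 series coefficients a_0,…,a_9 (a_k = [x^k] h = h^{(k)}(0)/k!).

f: a_k = 1, 0, -9/2, 0, 27/8, 0, -81/80, 0, 729/4480, 0, …
g: a_k = 0, 6, -9, 18, -81/2, 486/5, -243, 4374/7, -6561/4, 4374, …
f+g: L₀ = lclm(L_f,L_g), ord ≤ 2+2.
L = (63 + 54·x + 81·x^2)·Dx + (9 + 45·x + 81·x^2 + 81·x^3)·Dx^2 + (7 + 6·x + 9·x^2)·Dx^3 + (1 + 5·x + 9·x^2 + 9·x^3)·Dx^4  (order 4).
h: a_k = 1, 6, -27/2, 18, -297/8, 486/5, -19521/80, 4374/7, -7347591/4480, 4374, …
ICs: h(0) = 1, h′(0) = 6, h′′(0) = -27, h′′′(0) = 108.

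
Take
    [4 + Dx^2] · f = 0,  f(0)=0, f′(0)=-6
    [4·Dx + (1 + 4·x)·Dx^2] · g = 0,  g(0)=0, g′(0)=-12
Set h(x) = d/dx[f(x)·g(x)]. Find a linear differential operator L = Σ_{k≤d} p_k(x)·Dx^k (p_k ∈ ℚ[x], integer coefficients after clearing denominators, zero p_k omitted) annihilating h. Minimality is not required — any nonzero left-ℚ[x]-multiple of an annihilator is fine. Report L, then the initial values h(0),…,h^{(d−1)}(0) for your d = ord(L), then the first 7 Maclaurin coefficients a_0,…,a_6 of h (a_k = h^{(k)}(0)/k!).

f: a_k = 0, -6, 0, 4, 0, -4/5, 0, …
g: a_k = 0, -12, 24, -64, 192, -3072/5, 2048, …
f·g: L₀ = L_f ⊗_s L_g, ord ≤ 2·2.
Differentiate: ansatz ord ≤ ord L₀ ⇒ L.
L = (-832 - 992·x - 5568·x^2 - 12288·x^3 - 2048·x^4 + 24576·x^5 + 16384·x^6) + (-264 - 1568·x - 2560·x^2 + 10240·x^4 + 8192·x^5)·Dx + (-220 - 368·x - 1760·x^2 - 3072·x^3 + 2048·x^4 + 12288·x^5 + 8192·x^6)·Dx^2 + (-66 - 392·x - 640·x^2 + 2560·x^4 + 2048·x^5)·Dx^3 + (-3 - 30·x - 92·x^2 + 640·x^4 + 1536·x^5 + 1024·x^6)·Dx^4  (order 4).
h: a_k = 0, 144, -432, 1344, -5280, 20640, -403872/5, …
ICs: h(0) = 0, h′(0) = 144, h′′(0) = -864, h′′′(0) = 8064.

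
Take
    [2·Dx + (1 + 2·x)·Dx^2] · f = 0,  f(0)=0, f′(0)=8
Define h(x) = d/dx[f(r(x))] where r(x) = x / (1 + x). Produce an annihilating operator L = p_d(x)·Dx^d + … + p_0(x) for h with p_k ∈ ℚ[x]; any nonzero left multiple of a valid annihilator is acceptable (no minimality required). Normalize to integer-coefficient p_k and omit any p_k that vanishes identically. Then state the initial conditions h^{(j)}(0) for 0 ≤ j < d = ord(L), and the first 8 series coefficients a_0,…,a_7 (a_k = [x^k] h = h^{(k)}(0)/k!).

f: a_k = 0, 8, -8, 32/3, -16, 128/5, -128/3, 512/7, …
Change of var in L_f (x↦r) gives L₀.
h=h₀': d/dx-closure on L₀ ⇒ L.
L = (4 + 6·x) + (1 + 4·x + 3·x^2)·Dx  (order 1).
h: a_k = 8, -32, 104, -320, 968, -2912, 8744, -26240, …
ICs: h(0) = 8.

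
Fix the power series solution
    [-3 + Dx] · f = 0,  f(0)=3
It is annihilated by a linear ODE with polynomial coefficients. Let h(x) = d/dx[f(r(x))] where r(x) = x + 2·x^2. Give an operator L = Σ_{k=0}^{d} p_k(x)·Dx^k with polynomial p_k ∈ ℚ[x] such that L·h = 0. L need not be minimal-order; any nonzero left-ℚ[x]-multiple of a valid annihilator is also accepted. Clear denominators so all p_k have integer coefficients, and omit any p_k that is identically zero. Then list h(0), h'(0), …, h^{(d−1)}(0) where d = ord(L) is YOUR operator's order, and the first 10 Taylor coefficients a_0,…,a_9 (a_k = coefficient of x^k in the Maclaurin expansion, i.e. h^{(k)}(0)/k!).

L = (7 + 24·x + 48·x^2) + (-1 - 4·x)·Dx  (order 1).
h: a_k = 9, 63, 405/2, 1161/2, 9963/8, 99549/40, 338661/80, 760671/112, 6274503/640, 60280767/4480, …
ICs: h(0) = 9.

f: a_k = 3, 9, 27/2, 27/2, 81/8, 243/40, 243/80, 729/560, 2187/4480, 729/4480, …
f∘r: x↦r, Dx↦Dx/r' in L_f ⇒ L₀.
Derive L from L₀ (diff closure).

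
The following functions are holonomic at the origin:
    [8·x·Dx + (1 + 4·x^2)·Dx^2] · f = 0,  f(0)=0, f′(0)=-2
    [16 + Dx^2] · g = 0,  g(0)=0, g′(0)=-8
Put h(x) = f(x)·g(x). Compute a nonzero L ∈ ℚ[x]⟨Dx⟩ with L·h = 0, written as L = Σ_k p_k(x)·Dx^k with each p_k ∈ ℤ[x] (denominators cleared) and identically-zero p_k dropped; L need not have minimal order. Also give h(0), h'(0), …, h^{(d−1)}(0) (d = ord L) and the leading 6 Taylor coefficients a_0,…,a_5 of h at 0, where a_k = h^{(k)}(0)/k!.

f: a_k = 0, -2, 0, 8/3, 0, -32/5, …
g: a_k = 0, -8, 0, 64/3, 0, -256/15, …
h₀=f·g: eliminate ⇒ L₀, order ≤ 2·2.
L = (2560 + 29696·x^2 + 118784·x^4 + 262144·x^6 + 262144·x^8) + (1536·x + 14336·x^3 + 49152·x^5 + 65536·x^7)·Dx + (240 + 3008·x^2 + 13824·x^4 + 32768·x^6 + 32768·x^8)·Dx^2 + (96·x + 896·x^3 + 3072·x^5 + 4096·x^7)·Dx^3 + (5 + 72·x^2 + 400·x^4 + 1024·x^6 + 1024·x^8)·Dx^4  (order 4).
h: a_k = 0, 0, 16, 0, -64, 0, …
ICs: h(0) = 0, h′(0) = 0, h′′(0) = 32, h′′′(0) = 0.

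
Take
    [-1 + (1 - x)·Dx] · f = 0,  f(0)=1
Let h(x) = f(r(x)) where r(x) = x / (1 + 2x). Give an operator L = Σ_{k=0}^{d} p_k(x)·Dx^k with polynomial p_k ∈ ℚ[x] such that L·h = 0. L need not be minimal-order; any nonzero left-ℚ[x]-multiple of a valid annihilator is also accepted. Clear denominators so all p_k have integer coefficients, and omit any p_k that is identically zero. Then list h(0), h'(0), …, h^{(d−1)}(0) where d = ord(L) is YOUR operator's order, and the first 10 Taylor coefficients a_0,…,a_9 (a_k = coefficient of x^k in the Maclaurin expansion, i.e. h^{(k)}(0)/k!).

L = -1 + (1 + 3·x + 2·x^2)·Dx  (order 1).
h: a_k = 1, 1, -1, 1, -1, 1, -1, 1, -1, 1, …
ICs: h(0) = 1.

f: a_k = 1, 1, 1, 1, 1, 1, 1, 1, 1, 1, …
h₀=f(r): pull back L_f along r ⇒ L₀.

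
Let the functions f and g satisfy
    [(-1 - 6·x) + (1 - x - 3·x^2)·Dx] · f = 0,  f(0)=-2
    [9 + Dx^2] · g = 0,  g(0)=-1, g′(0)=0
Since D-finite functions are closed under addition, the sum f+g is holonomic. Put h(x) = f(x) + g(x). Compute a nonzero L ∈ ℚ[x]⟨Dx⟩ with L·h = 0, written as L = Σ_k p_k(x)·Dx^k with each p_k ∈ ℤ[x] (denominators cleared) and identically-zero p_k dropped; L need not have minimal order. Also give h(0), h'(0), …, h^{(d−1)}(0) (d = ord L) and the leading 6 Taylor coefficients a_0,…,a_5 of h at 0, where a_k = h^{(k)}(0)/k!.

f: a_k = -2, -2, -8, -14, -38, -80, …
g: a_k = -1, 0, 9/2, 0, -27/8, 0, …
L₀ := lclm(L_f,L_g); ord L₀ ≤ 1+2.
L = (459 + 2916·x + 1539·x^2 + 3888·x^3 + 3645·x^4 + 4374·x^5) + (-153 + 153·x + 378·x^2 - 405·x^3 + 2187·x^5 + 2187·x^6)·Dx + (51 + 324·x + 171·x^2 + 432·x^3 + 405·x^4 + 486·x^5)·Dx^2 + (-17 + 17·x + 42·x^2 - 45·x^3 + 243·x^5 + 243·x^6)·Dx^3  (order 3).
h: a_k = -3, -2, -7/2, -14, -331/8, -80, …
ICs: h(0) = -3, h′(0) = -2, h′′(0) = -7.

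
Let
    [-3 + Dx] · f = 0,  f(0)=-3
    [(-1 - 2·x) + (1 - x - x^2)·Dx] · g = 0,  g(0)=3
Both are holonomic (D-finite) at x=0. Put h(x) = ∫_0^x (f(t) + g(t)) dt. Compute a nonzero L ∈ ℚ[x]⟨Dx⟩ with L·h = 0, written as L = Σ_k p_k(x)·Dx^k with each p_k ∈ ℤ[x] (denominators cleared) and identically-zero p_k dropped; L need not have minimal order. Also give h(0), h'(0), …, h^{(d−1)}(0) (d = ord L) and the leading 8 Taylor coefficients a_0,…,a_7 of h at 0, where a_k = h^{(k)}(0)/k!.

L = (3 + 9·x + 45·x^2 + 18·x^3)·Dx + (5 - 24·x - 15·x^2 + 18·x^3 + 9·x^4)·Dx^2 + (-2 + 7·x - 8·x^3 - 3·x^4)·Dx^3  (order 3).
h: a_k = 0, 0, -3, -5/2, -9/8, 39/40, 239/80, 411/80, …
ICs: h(0) = 0, h′(0) = 0, h′′(0) = -6.

f: a_k = -3, -9, -27/2, -27/2, -81/8, -243/40, -243/80, -729/560, …
g: a_k = 3, 3, 6, 9, 15, 24, 39, 63, …
f+g: L₀ = lclm(L_f,L_g), ord ≤ 1+1.
∫: right-multiply L₀ by Dx.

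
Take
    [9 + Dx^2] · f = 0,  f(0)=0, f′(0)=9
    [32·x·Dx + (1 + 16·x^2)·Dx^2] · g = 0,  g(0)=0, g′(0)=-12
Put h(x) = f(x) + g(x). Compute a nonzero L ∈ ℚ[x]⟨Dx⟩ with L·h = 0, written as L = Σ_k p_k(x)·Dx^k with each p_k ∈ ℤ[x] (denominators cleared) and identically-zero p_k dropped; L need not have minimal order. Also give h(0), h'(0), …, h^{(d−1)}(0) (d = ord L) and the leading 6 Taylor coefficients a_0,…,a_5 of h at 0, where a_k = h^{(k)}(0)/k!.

f: a_k = 0, 9, 0, -27/2, 0, 243/40, …
g: a_k = 0, -12, 0, 64, 0, -3072/5, …
Weyl lclm of L_f,L_g ⇒ L₀ (ord ≤ 4).
L = (-52704·x + 967680·x^3 + 663552·x^5)·Dx + (-207 + 13104·x^2 + 283392·x^4 + 331776·x^6)·Dx^2 + (-5856·x + 107520·x^3 + 73728·x^5)·Dx^3 + (-23 + 1456·x^2 + 31488·x^4 + 36864·x^6)·Dx^4  (order 4).
h: a_k = 0, -3, 0, 101/2, 0, -24333/40, …
ICs: h(0) = 0, h′(0) = -3, h′′(0) = 0, h′′′(0) = 303.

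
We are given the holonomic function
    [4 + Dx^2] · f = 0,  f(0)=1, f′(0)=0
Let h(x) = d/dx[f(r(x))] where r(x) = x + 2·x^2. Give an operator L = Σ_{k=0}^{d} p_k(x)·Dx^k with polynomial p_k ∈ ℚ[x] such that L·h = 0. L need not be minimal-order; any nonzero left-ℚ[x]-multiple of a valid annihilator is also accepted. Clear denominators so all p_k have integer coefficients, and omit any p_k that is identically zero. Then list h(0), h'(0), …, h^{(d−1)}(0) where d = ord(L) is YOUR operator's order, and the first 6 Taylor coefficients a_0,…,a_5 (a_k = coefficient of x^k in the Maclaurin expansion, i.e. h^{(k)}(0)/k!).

L = (52 + 64·x + 384·x^2 + 1024·x^3 + 1024·x^4) + (-12 - 48·x)·Dx + (1 + 8·x + 16·x^2)·Dx^2  (order 2).
h: a_k = 0, -4, -24, -88/3, 80/3, 1432/15, …
ICs: h(0) = 0, h′(0) = -4.

f: a_k = 1, 0, -2, 0, 2/3, 0, …
Change of var in L_f (x↦r) gives L₀.
h=h₀': d/dx-closure on L₀ ⇒ L.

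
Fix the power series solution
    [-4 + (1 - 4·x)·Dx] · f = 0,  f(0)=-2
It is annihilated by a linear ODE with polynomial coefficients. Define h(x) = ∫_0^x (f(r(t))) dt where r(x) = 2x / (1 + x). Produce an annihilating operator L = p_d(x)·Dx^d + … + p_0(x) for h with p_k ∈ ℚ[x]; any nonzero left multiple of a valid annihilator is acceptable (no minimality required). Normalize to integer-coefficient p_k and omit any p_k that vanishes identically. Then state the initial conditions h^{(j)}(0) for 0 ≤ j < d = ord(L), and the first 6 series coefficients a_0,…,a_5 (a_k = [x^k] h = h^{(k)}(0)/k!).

L = 8·Dx + (-1 + 6·x + 7·x^2)·Dx^2  (order 2).
h: a_k = 0, -2, -8, -112/3, -196, -5488/5, …
ICs: h(0) = 0, h′(0) = -2.

f: a_k = -2, -8, -32, -128, -512, -2048, …
h₀=f(r): pull back L_f along r ⇒ L₀.
Integrate: L := L₀·Dx.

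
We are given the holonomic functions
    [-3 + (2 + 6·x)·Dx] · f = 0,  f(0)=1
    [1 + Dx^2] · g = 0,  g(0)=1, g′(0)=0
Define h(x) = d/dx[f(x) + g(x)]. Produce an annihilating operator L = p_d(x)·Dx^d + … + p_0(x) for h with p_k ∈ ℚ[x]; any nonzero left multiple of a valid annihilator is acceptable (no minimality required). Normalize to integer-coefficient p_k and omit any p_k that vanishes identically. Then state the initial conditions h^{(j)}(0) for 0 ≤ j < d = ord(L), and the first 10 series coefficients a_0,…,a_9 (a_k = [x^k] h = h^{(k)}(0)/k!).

f: a_k = 1, 3/2, -9/8, 27/16, -405/128, 1701/256, -15309/1024, 72171/2048, -2814669/32768, 14073345/65536, …
g: a_k = 1, 0, -1/2, 0, 1/24, 0, -1/720, 0, 1/40320, 0, …
f+g: L₀ = lclm(L_f,L_g), ord ≤ 1+2.
Differentiate: ansatz ord ≤ ord L₀ ⇒ L.
L = (-417 - 72·x - 108·x^2) + (-62 - 234·x - 216·x^2 - 216·x^3)·Dx + (-417 - 72·x - 108·x^2)·Dx^2 + (-62 - 234·x - 216·x^2 - 216·x^3)·Dx^3  (order 3).
h: a_k = 3/2, -13/4, 81/16, -1199/96, 8505/256, -688969/7680, 505197/2048, -886620479/1290240, 126660105/65536, -2034794587849/371589120, …
ICs: h(0) = 3/2, h′(0) = -13/4, h′′(0) = 81/8.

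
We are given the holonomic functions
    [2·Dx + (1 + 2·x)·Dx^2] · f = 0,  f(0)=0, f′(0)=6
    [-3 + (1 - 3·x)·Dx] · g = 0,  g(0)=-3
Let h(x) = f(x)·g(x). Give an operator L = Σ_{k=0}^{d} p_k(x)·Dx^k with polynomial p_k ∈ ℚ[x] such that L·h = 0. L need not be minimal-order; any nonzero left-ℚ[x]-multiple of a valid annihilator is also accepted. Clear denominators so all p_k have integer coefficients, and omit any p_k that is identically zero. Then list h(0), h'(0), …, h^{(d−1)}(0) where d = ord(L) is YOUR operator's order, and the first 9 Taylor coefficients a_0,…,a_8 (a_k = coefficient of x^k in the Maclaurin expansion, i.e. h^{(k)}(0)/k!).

f: a_k = 0, 6, -6, 8, -12, 96/5, -32, 384/7, -96, …
g: a_k = -3, -9, -27, -81, -243, -729, -2187, -6561, -19683, …
h₀=f·g: eliminate ⇒ L₀, order ≤ 2·1.
L = 6 + (4 + 18·x)·Dx + (-1 + x + 6·x^2)·Dx^2  (order 2).
h: a_k = 0, -18, -36, -132, -360, -5688/5, -16584/5, -354024/35, -1051992/35, …
ICs: h(0) = 0, h′(0) = -18.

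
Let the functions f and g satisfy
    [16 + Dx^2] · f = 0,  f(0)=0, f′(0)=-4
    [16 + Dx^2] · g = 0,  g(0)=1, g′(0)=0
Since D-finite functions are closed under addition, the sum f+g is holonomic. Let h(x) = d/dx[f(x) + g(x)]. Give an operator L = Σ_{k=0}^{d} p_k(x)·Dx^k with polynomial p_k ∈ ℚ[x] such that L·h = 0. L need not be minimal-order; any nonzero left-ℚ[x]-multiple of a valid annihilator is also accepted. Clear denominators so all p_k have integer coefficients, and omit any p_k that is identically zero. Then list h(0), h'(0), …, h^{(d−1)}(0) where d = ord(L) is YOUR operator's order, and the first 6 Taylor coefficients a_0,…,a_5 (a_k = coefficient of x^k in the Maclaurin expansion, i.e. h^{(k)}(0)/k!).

f: a_k = 0, -4, 0, 32/3, 0, -128/15, …
g: a_k = 1, 0, -8, 0, 32/3, 0, …
h₀=f+g: left-lcm gives L₀, ord ≤ 4.
h=h₀': d/dx-closure on L₀ ⇒ L.
L = 16 + Dx^2  (order 2).
h: a_k = -4, -16, 32, 128/3, -128/3, -512/15, …
ICs: h(0) = -4, h′(0) = -16.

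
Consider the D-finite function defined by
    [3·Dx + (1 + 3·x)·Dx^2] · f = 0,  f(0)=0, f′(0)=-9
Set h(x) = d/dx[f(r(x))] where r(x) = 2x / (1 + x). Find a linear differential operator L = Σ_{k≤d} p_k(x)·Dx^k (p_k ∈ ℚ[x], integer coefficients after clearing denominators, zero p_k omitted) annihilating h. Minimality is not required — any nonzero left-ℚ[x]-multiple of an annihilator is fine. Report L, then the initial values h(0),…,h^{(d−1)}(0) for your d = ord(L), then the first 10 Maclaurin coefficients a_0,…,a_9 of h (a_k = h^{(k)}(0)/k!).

f: a_k = 0, -9, 27/2, -27, 243/4, -729/5, 729/2, -6561/7, 19683/8, -6561, …
L₀ from L_f via x↦r, Dx↦r'^{-1}Dx.
h₀' ⇒ L via d/dx closure of L₀.
L = (8 + 14·x) + (1 + 8·x + 7·x^2)·Dx  (order 1).
h: a_k = -18, 144, -1026, 7200, -50418, 352944, -2470626, 17294400, -121060818, 847425744, …
ICs: h(0) = -18.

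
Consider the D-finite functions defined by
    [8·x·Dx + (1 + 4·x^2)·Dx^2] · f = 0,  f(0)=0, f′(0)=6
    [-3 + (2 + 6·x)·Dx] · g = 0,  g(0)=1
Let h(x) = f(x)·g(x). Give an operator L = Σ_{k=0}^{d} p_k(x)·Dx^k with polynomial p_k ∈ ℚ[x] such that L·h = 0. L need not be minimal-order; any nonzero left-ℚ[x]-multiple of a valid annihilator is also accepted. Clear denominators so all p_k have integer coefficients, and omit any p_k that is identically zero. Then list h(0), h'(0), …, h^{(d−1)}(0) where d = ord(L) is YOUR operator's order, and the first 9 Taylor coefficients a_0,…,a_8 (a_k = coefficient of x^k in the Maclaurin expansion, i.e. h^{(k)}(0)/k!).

L = (27 - 48·x - 36·x^2) + (-12 - 4·x + 144·x^2 + 144·x^3)·Dx + (4 + 24·x + 52·x^2 + 96·x^3 + 144·x^4)·Dx^2  (order 2).
h: a_k = 0, 6, 9, -59/4, -15/8, 2949/320, 35307/640, -2523957/17920, 3884931/35840, …
ICs: h(0) = 0, h′(0) = 6.

f: a_k = 0, 6, 0, -8, 0, 96/5, 0, -384/7, 0, …
g: a_k = 1, 3/2, -9/8, 27/16, -405/128, 1701/256, -15309/1024, 72171/2048, -2814669/32768, …
L₀ := L_f ⊗_s L_g (sym. prod.), ord ≤ 2.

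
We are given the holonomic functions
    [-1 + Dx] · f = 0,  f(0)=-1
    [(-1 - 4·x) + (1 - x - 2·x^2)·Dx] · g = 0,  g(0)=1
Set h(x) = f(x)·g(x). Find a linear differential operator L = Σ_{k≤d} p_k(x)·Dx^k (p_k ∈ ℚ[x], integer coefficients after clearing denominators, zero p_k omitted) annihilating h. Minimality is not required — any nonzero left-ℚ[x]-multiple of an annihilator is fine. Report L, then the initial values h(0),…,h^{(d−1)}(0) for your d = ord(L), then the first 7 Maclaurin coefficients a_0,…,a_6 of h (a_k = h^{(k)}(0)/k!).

L = (2 + 3·x - 2·x^2) + (-1 + x + 2·x^2)·Dx  (order 1).
h: a_k = -1, -2, -9/2, -26/3, -425/24, -701/20, -50737/720, …
ICs: h(0) = -1.

f: a_k = -1, -1, -1/2, -1/6, -1/24, -1/120, -1/720, …
g: a_k = 1, 1, 3, 5, 11, 21, 43, …
Product ⇒ symmetric product L₀, ord ≤ 1.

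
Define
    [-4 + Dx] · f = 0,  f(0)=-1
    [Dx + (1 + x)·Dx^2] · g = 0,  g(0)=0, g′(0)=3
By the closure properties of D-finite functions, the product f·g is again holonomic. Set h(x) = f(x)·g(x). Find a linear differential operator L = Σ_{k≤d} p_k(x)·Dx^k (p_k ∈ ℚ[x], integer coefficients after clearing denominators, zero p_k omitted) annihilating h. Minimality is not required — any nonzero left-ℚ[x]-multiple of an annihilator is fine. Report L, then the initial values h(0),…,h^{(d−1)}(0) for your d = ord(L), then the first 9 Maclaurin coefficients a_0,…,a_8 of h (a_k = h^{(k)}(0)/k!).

f: a_k = -1, -4, -8, -32/3, -32/3, -128/15, -256/45, -1024/315, -512/315, …
g: a_k = 0, 3, -3/2, 1, -3/4, 3/5, -1/2, 3/7, -3/8, …
Product ⇒ symmetric product L₀, ord ≤ 2.
L = (12 + 16·x) + (-7 - 8·x)·Dx + (1 + x)·Dx^2  (order 2).
h: a_k = 0, -3, -21/2, -19, -93/4, -108/5, -97/6, -1067/105, -659/120, …
ICs: h(0) = 0, h′(0) = -3.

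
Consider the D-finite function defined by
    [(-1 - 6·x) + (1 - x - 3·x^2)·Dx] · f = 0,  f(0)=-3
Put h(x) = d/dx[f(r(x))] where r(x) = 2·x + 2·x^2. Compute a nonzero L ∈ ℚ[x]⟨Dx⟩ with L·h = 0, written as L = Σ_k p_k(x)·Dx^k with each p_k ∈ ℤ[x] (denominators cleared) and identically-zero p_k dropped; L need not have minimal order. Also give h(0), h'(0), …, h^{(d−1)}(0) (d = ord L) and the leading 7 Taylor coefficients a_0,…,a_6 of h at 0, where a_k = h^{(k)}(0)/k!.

L = (18 + 156·x + 804·x^2 + 2736·x^3 + 4968·x^4 + 4320·x^5 + 1440·x^6) + (-1 - 12·x + 6·x^2 + 268·x^3 + 900·x^4 + 1368·x^5 + 1008·x^6 + 288·x^7)·Dx  (order 1).
h: a_k = -6, -108, -792, -5856, -39960, -260784, -1659840, …
ICs: h(0) = -6.

f: a_k = -3, -3, -12, -21, -57, -120, -291, …
f∘r: x↦r, Dx↦Dx/r' in L_f ⇒ L₀.
h₀' ⇒ L via d/dx closure of L₀.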